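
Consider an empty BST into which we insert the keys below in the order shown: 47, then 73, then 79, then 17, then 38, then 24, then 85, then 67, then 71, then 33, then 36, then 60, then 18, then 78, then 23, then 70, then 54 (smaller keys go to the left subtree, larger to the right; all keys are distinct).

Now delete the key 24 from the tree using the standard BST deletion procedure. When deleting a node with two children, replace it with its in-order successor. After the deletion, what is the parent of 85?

Insert 47: tree is empty, so 47 becomes the root.
Insert 73: 73 > 47 → go right. Place as right child of 47.
Insert 79: 79 > 47 → go right; 79 > 73 → go right. Place as right child of 73.
Insert 17: 17 < 47 → go left. Place as left child of 47.
Insert 38: 38 < 47 → go left; 38 > 17 → go right. Place as right child of 17.
Insert 24: 24 < 47 → go left; 24 > 17 → go right; 24 < 38 → go left. Place as left child of 38.
Insert 85: 85 > 47 → go right; 85 > 73 → go right; 85 > 79 → go right. Place as right child of 79.
Insert 67: 67 > 47 → go right; 67 < 73 → go left. Place as left child of 73.
Insert 71: 71 > 47 → go right; 71 < 73 → go left; 71 > 67 → go right. Place as right child of 67.
Insert 33: 33 < 47 → go left; 33 > 17 → go right; 33 < 38 → go left; 33 > 24 → go right. Place as right child of 24.
Insert 36: 36 < 47 → go left; 36 > 17 → go right; 36 < 38 → go left; 36 > 24 → go right; 36 > 33 → go right. Place as right child of 33.
Insert 60: 60 > 47 → go right; 60 < 73 → go left; 60 < 67 → go left. Place as left child of 67.
Insert 18: 18 < 47 → go left; 18 > 17 → go right; 18 < 38 → go left; 18 < 24 → go left. Place as left child of 24.
Insert 78: 78 > 47 → go right; 78 > 73 → go right; 78 < 79 → go left. Place as left child of 79.
Insert 23: 23 < 47 → go left; 23 > 17 → go right; 23 < 38 → go left; 23 < 24 → go left; 23 > 18 → go right. Place as right child of 18.
Insert 70: 70 > 47 → go right; 70 < 73 → go left; 70 > 67 → go right; 70 < 71 → go left. Place as left child of 71.
Insert 54: 54 > 47 → go right; 54 < 73 → go left; 54 < 67 → go left; 54 < 60 → go left. Place as left child of 60.

Delete 24 (two children — replace with in-order successor).
After deletion, 85's parent is 79.

79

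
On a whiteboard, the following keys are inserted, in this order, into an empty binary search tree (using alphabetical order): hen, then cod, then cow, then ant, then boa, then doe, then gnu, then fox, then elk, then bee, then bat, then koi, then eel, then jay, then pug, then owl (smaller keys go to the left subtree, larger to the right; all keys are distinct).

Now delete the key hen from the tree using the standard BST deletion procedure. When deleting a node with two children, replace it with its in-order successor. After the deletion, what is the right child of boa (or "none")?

hen: root
cod: left child of hen (depth 1)
cow: right child of cod (depth 2)
ant: left child of cod (depth 2)
boa: right child of ant (depth 3)
doe: right child of cow (depth 3)
gnu: right child of doe (depth 4)
fox: left child of gnu (depth 5)
elk: left child of fox (depth 6)
bee: left child of boa (depth 4)
bat: left child of bee (depth 5)
koi: right child of hen (depth 1)
eel: left child of elk (depth 7)
jay: left child of koi (depth 2)
pug: right child of koi (depth 2)
owl: left child of pug (depth 3)

Delete hen (two children — replace with in-order successor).
After deletion, boa's right child: none.

none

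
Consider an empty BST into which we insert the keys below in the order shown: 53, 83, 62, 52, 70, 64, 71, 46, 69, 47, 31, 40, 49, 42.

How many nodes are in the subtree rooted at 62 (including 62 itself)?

Resulting structure (node: left, right):
  53: L=52, R=83
  83: L=62, R=–
  62: L=–, R=70
  52: L=46, R=–
  70: L=64, R=71
  64: L=–, R=69
  71: L=–, R=–
  46: L=31, R=47
  69: L=–, R=–
  47: L=–, R=49
  31: L=–, R=40
  40: L=–, R=42
  49: L=–, R=–
  42: L=–, R=–

Subtree rooted at 62 contains: 62, 70, 64, 69, 71 — 5 nodes.

5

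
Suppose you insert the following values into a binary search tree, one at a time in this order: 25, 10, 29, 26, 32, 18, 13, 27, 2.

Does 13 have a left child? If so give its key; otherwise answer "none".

none

25: root
10: left child of 25 (depth 1)
29: right child of 25 (depth 1)
26: left child of 29 (depth 2)
32: right child of 29 (depth 2)
18: right child of 10 (depth 2)
13: left child of 18 (depth 3)
27: right child of 26 (depth 3)
2: left child of 10 (depth 2)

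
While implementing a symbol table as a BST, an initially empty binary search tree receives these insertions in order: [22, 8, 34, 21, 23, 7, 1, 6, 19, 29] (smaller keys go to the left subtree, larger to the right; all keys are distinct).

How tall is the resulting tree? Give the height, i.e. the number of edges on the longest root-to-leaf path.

4

Insert 22: tree is empty, so 22 becomes the root.
Insert 8: 8 < 22 → go left. Place as left child of 22.
Insert 34: 34 > 22 → go right. Place as right child of 22.
Insert 21: 21 < 22 → go left; 21 > 8 → go right. Place as right child of 8.
Insert 23: 23 > 22 → go right; 23 < 34 → go left. Place as left child of 34.
Insert 7: 7 < 22 → go left; 7 < 8 → go left. Place as left child of 8.
Insert 1: 1 < 22 → go left; 1 < 8 → go left; 1 < 7 → go left. Place as left child of 7.
Insert 6: 6 < 22 → go left; 6 < 8 → go left; 6 < 7 → go left; 6 > 1 → go right. Place as right child of 1.
Insert 19: 19 < 22 → go left; 19 > 8 → go right; 19 < 21 → go left. Place as left child of 21.
Insert 29: 29 > 22 → go right; 29 < 34 → go left; 29 > 23 → go right. Place as right child of 23.

The deepest node is 6 at depth 4.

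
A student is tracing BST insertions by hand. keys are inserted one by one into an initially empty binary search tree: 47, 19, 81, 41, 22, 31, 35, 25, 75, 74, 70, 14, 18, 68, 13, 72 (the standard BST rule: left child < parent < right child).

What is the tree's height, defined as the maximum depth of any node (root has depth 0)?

5

Resulting structure (node: left, right):
  47: L=19, R=81
  19: L=14, R=41
  81: L=75, R=–
  41: L=22, R=–
  22: L=–, R=31
  31: L=25, R=35
  35: L=–, R=–
  25: L=–, R=–
  75: L=74, R=–
  74: L=70, R=–
  70: L=68, R=72
  14: L=13, R=18
  18: L=–, R=–
  68: L=–, R=–
  13: L=–, R=–
  72: L=–, R=–

The deepest node is 35 at depth 5.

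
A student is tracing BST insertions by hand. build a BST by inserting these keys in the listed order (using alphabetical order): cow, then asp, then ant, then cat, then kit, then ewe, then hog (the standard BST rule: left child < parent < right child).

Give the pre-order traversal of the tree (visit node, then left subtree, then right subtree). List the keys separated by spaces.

cow asp ant cat kit ewe hog

Resulting structure (node: left, right):
  cow: L=asp, R=kit
  asp: L=ant, R=cat
  ant: L=–, R=–
  cat: L=–, R=–
  kit: L=ewe, R=–
  ewe: L=–, R=hog
  hog: L=–, R=–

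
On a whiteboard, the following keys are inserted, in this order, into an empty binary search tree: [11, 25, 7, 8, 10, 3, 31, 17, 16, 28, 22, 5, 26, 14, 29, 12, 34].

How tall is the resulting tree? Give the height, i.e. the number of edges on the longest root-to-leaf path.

Insert 11: tree is empty, so 11 becomes the root.
Insert 25: 25 > 11 → go right. Place as right child of 11.
Insert 7: 7 < 11 → go left. Place as left child of 11.
Insert 8: 8 < 11 → go left; 8 > 7 → go right. Place as right child of 7.
Insert 10: 10 < 11 → go left; 10 > 7 → go right; 10 > 8 → go right. Place as right child of 8.
Insert 3: 3 < 11 → go left; 3 < 7 → go left. Place as left child of 7.
Insert 31: 31 > 11 → go right; 31 > 25 → go right. Place as right child of 25.
Insert 17: 17 > 11 → go right; 17 < 25 → go left. Place as left child of 25.
Insert 16: 16 > 11 → go right; 16 < 25 → go left; 16 < 17 → go left. Place as left child of 17.
Insert 28: 28 > 11 → go right; 28 > 25 → go right; 28 < 31 → go left. Place as left child of 31.
Insert 22: 22 > 11 → go right; 22 < 25 → go left; 22 > 17 → go right. Place as right child of 17.
Insert 5: 5 < 11 → go left; 5 < 7 → go left; 5 > 3 → go right. Place as right child of 3.
Insert 26: 26 > 11 → go right; 26 > 25 → go right; 26 < 31 → go left; 26 < 28 → go left. Place as left child of 28.
Insert 14: 14 > 11 → go right; 14 < 25 → go left; 14 < 17 → go left; 14 < 16 → go left. Place as left child of 16.
Insert 29: 29 > 11 → go right; 29 > 25 → go right; 29 < 31 → go left; 29 > 28 → go right. Place as right child of 28.
Insert 12: 12 > 11 → go right; 12 < 25 → go left; 12 < 17 → go left; 12 < 16 → go left; 12 < 14 → go left. Place as left child of 14.
Insert 34: 34 > 11 → go right; 34 > 25 → go right; 34 > 31 → go right. Place as right child of 31.

The deepest node is 12 at depth 5.

5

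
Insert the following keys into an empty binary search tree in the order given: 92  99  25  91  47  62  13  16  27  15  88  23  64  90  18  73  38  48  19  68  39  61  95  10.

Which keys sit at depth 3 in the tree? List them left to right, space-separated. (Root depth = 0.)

10 16 47

92: root
99: right child of 92 (depth 1)
25: left child of 92 (depth 1)
91: right child of 25 (depth 2)
47: left child of 91 (depth 3)
62: right child of 47 (depth 4)
13: left child of 25 (depth 2)
16: right child of 13 (depth 3)
27: left child of 47 (depth 4)
15: left child of 16 (depth 4)
88: right child of 62 (depth 5)
23: right child of 16 (depth 4)
64: left child of 88 (depth 6)
90: right child of 88 (depth 6)
18: left child of 23 (depth 5)
73: right child of 64 (depth 7)
38: right child of 27 (depth 5)
48: left child of 62 (depth 5)
19: right child of 18 (depth 6)
68: left child of 73 (depth 8)
39: right child of 38 (depth 6)
61: right child of 48 (depth 6)
95: left child of 99 (depth 2)
10: left child of 13 (depth 3)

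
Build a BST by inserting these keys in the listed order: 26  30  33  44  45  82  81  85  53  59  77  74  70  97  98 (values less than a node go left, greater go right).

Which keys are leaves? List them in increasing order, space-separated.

Insert 26: tree is empty, so 26 becomes the root.
Insert 30: 30 > 26 → go right. Place as right child of 26.
Insert 33: 33 > 26 → go right; 33 > 30 → go right. Place as right child of 30.
Insert 44: 44 > 26 → go right; 44 > 30 → go right; 44 > 33 → go right. Place as right child of 33.
Insert 45: 45 > 26 → go right; 45 > 30 → go right; 45 > 33 → go right; 45 > 44 → go right. Place as right child of 44.
Insert 82: 82 > 26 → go right; 82 > 30 → go right; 82 > 33 → go right; 82 > 44 → go right; 82 > 45 → go right. Place as right child of 45.
Insert 81: 81 > 26 → go right; 81 > 30 → go right; 81 > 33 → go right; 81 > 44 → go right; 81 > 45 → go right; 81 < 82 → go left. Place as left child of 82.
Insert 85: 85 > 26 → go right; 85 > 30 → go right; 85 > 33 → go right; 85 > 44 → go right; 85 > 45 → go right; 85 > 82 → go right. Place as right child of 82.
Insert 53: 53 > 26 → go right; 53 > 30 → go right; 53 > 33 → go right; 53 > 44 → go right; 53 > 45 → go right; 53 < 82 → go left; 53 < 81 → go left. Place as left child of 81.
Insert 59: 59 > 26 → go right; 59 > 30 → go right; 59 > 33 → go right; 59 > 44 → go right; 59 > 45 → go right; 59 < 82 → go left; 59 < 81 → go left; 59 > 53 → go right. Place as right child of 53.
Insert 77: 77 > 26 → go right; 77 > 30 → go right; 77 > 33 → go right; 77 > 44 → go right; 77 > 45 → go right; 77 < 82 → go left; 77 < 81 → go left; 77 > 53 → go right; 77 > 59 → go right. Place as right child of 59.
Insert 74: 74 > 26 → go right; 74 > 30 → go right; 74 > 33 → go right; 74 > 44 → go right; 74 > 45 → go right; 74 < 82 → go left; 74 < 81 → go left; 74 > 53 → go right; 74 > 59 → go right; 74 < 77 → go left. Place as left child of 77.
Insert 70: 70 > 26 → go right; 70 > 30 → go right; 70 > 33 → go right; 70 > 44 → go right; 70 > 45 → go right; 70 < 82 → go left; 70 < 81 → go left; 70 > 53 → go right; 70 > 59 → go right; 70 < 77 → go left; 70 < 74 → go left. Place as left child of 74.
Insert 97: 97 > 26 → go right; 97 > 30 → go right; 97 > 33 → go right; 97 > 44 → go right; 97 > 45 → go right; 97 > 82 → go right; 97 > 85 → go right. Place as right child of 85.
Insert 98: 98 > 26 → go right; 98 > 30 → go right; 98 > 33 → go right; 98 > 44 → go right; 98 > 45 → go right; 98 > 82 → go right; 98 > 85 → go right; 98 > 97 → go right. Place as right child of 97.

70 98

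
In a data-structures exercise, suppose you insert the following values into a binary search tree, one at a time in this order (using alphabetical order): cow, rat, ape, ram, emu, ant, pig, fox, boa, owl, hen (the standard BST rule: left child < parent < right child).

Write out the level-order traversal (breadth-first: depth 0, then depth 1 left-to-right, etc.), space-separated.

cow: root
rat: right child of cow (depth 1)
ape: left child of cow (depth 1)
ram: left child of rat (depth 2)
emu: left child of ram (depth 3)
ant: left child of ape (depth 2)
pig: right child of emu (depth 4)
fox: left child of pig (depth 5)
boa: right child of ape (depth 2)
owl: right child of fox (depth 6)
hen: left child of owl (depth 7)

cow ape rat ant boa ram emu pig fox owl hen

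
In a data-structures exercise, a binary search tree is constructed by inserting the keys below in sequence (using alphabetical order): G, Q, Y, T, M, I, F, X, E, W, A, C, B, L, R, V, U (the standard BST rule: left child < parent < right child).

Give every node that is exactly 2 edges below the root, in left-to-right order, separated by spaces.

E M Y

G: root
Q: right child of G (depth 1)
Y: right child of Q (depth 2)
T: left child of Y (depth 3)
M: left child of Q (depth 2)
I: left child of M (depth 3)
F: left child of G (depth 1)
X: right child of T (depth 4)
E: left child of F (depth 2)
W: left child of X (depth 5)
A: left child of E (depth 3)
C: right child of A (depth 4)
B: left child of C (depth 5)
L: right child of I (depth 4)
R: left child of T (depth 4)
V: left child of W (depth 6)
U: left child of V (depth 7)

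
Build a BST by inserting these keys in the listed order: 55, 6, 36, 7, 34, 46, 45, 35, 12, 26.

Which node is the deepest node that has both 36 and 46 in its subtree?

36

Insert 55: tree is empty, so 55 becomes the root.
Insert 6: 6 < 55 → go left. Place as left child of 55.
Insert 36: 36 < 55 → go left; 36 > 6 → go right. Place as right child of 6.
Insert 7: 7 < 55 → go left; 7 > 6 → go right; 7 < 36 → go left. Place as left child of 36.
Insert 34: 34 < 55 → go left; 34 > 6 → go right; 34 < 36 → go left; 34 > 7 → go right. Place as right child of 7.
Insert 46: 46 < 55 → go left; 46 > 6 → go right; 46 > 36 → go right. Place as right child of 36.
Insert 45: 45 < 55 → go left; 45 > 6 → go right; 45 > 36 → go right; 45 < 46 → go left. Place as left child of 46.
Insert 35: 35 < 55 → go left; 35 > 6 → go right; 35 < 36 → go left; 35 > 7 → go right; 35 > 34 → go right. Place as right child of 34.
Insert 12: 12 < 55 → go left; 12 > 6 → go right; 12 < 36 → go left; 12 > 7 → go right; 12 < 34 → go left. Place as left child of 34.
Insert 26: 26 < 55 → go left; 26 > 6 → go right; 26 < 36 → go left; 26 > 7 → go right; 26 < 34 → go left; 26 > 12 → go right. Place as right child of 12.

Path to 36: 55 → 6 → 36
Path to 46: 55 → 6 → 36 → 46
36 lies on both paths and is an ancestor of the other node.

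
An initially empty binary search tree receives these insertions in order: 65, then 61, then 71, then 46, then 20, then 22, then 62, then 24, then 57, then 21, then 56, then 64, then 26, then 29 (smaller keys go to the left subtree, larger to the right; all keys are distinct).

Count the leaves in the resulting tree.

5

Insert 65: tree is empty, so 65 becomes the root.
Insert 61: 61 < 65 → go left. Place as left child of 65.
Insert 71: 71 > 65 → go right. Place as right child of 65.
Insert 46: 46 < 65 → go left; 46 < 61 → go left. Place as left child of 61.
Insert 20: 20 < 65 → go left; 20 < 61 → go left; 20 < 46 → go left. Place as left child of 46.
Insert 22: 22 < 65 → go left; 22 < 61 → go left; 22 < 46 → go left; 22 > 20 → go right. Place as right child of 20.
Insert 62: 62 < 65 → go left; 62 > 61 → go right. Place as right child of 61.
Insert 24: 24 < 65 → go left; 24 < 61 → go left; 24 < 46 → go left; 24 > 20 → go right; 24 > 22 → go right. Place as right child of 22.
Insert 57: 57 < 65 → go left; 57 < 61 → go left; 57 > 46 → go right. Place as right child of 46.
Insert 21: 21 < 65 → go left; 21 < 61 → go left; 21 < 46 → go left; 21 > 20 → go right; 21 < 22 → go left. Place as left child of 22.
Insert 56: 56 < 65 → go left; 56 < 61 → go left; 56 > 46 → go right; 56 < 57 → go left. Place as left child of 57.
Insert 64: 64 < 65 → go left; 64 > 61 → go right; 64 > 62 → go right. Place as right child of 62.
Insert 26: 26 < 65 → go left; 26 < 61 → go left; 26 < 46 → go left; 26 > 20 → go right; 26 > 22 → go right; 26 > 24 → go right. Place as right child of 24.
Insert 29: 29 < 65 → go left; 29 < 61 → go left; 29 < 46 → go left; 29 > 20 → go right; 29 > 22 → go right; 29 > 24 → go right; 29 > 26 → go right. Place as right child of 26.

Leaves: 21, 29, 56, 64, 71 — 5 in total.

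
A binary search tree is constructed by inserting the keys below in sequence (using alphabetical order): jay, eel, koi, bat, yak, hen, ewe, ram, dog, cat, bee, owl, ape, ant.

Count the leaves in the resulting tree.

4

jay: root
eel: left child of jay (depth 1)
koi: right child of jay (depth 1)
bat: left child of eel (depth 2)
yak: right child of koi (depth 2)
hen: right child of eel (depth 2)
ewe: left child of hen (depth 3)
ram: left child of yak (depth 3)
dog: right child of bat (depth 3)
cat: left child of dog (depth 4)
bee: left child of cat (depth 5)
owl: left child of ram (depth 4)
ape: left child of bat (depth 3)
ant: left child of ape (depth 4)

Leaves: ant, bee, ewe, owl — 4 in total.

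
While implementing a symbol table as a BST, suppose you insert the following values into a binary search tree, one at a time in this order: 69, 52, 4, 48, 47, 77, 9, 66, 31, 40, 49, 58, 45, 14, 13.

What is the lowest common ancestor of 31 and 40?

Resulting structure (node: left, right):
  69: L=52, R=77
  52: L=4, R=66
  4: L=–, R=48
  48: L=47, R=49
  47: L=9, R=–
  77: L=–, R=–
  9: L=–, R=31
  66: L=58, R=–
  31: L=14, R=40
  40: L=–, R=45
  49: L=–, R=–
  58: L=–, R=–
  45: L=–, R=–
  14: L=13, R=–
  13: L=–, R=–

Path to 31: 69 → 52 → 4 → 48 → 47 → 9 → 31
Path to 40: 69 → 52 → 4 → 48 → 47 → 9 → 31 → 40
31 lies on both paths and is an ancestor of the other node.

31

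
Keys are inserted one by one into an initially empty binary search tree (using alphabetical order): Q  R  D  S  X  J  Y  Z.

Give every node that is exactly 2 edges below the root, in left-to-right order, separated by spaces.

J S

Insert Q: tree is empty, so Q becomes the root.
Insert R: R > Q → go right. Place as right child of Q.
Insert D: D < Q → go left. Place as left child of Q.
Insert S: S > Q → go right; S > R → go right. Place as right child of R.
Insert X: X > Q → go right; X > R → go right; X > S → go right. Place as right child of S.
Insert J: J < Q → go left; J > D → go right. Place as right child of D.
Insert Y: Y > Q → go right; Y > R → go right; Y > S → go right; Y > X → go right. Place as right child of X.
Insert Z: Z > Q → go right; Z > R → go right; Z > S → go right; Z > X → go right; Z > Y → go right. Place as right child of Y.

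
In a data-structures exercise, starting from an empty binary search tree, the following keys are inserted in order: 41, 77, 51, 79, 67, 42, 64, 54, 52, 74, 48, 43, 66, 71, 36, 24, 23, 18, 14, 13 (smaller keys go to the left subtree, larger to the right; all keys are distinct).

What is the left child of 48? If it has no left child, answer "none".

41: root
77: right child of 41 (depth 1)
51: left child of 77 (depth 2)
79: right child of 77 (depth 2)
67: right child of 51 (depth 3)
42: left child of 51 (depth 3)
64: left child of 67 (depth 4)
54: left child of 64 (depth 5)
52: left child of 54 (depth 6)
74: right child of 67 (depth 4)
48: right child of 42 (depth 4)
43: left child of 48 (depth 5)
66: right child of 64 (depth 5)
71: left child of 74 (depth 5)
36: left child of 41 (depth 1)
24: left child of 36 (depth 2)
23: left child of 24 (depth 3)
18: left child of 23 (depth 4)
14: left child of 18 (depth 5)
13: left child of 14 (depth 6)

43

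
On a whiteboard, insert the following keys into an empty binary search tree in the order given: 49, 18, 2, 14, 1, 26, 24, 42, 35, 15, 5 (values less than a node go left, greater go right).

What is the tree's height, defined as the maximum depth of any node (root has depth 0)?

49: root
18: left child of 49 (depth 1)
2: left child of 18 (depth 2)
14: right child of 2 (depth 3)
1: left child of 2 (depth 3)
26: right child of 18 (depth 2)
24: left child of 26 (depth 3)
42: right child of 26 (depth 3)
35: left child of 42 (depth 4)
15: right child of 14 (depth 4)
5: left child of 14 (depth 4)

The deepest node is 35 at depth 4.

4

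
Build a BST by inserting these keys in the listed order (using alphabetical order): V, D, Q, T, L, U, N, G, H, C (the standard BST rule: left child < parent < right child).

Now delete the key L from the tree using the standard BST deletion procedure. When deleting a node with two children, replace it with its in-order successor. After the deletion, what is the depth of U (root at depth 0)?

Insert V: tree is empty, so V becomes the root.
Insert D: D < V → go left. Place as left child of V.
Insert Q: Q < V → go left; Q > D → go right. Place as right child of D.
Insert T: T < V → go left; T > D → go right; T > Q → go right. Place as right child of Q.
Insert L: L < V → go left; L > D → go right; L < Q → go left. Place as left child of Q.
Insert U: U < V → go left; U > D → go right; U > Q → go right; U > T → go right. Place as right child of T.
Insert N: N < V → go left; N > D → go right; N < Q → go left; N > L → go right. Place as right child of L.
Insert G: G < V → go left; G > D → go right; G < Q → go left; G < L → go left. Place as left child of L.
Insert H: H < V → go left; H > D → go right; H < Q → go left; H < L → go left; H > G → go right. Place as right child of G.
Insert C: C < V → go left; C < D → go left. Place as left child of D.

Delete L (two children — replace with in-order successor).
After deletion, path to U: V → D → Q → T → U.

4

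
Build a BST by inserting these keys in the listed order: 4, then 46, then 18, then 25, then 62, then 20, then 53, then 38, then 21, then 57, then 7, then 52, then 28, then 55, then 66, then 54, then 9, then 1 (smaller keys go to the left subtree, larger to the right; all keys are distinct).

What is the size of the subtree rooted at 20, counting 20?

4: root
46: right child of 4 (depth 1)
18: left child of 46 (depth 2)
25: right child of 18 (depth 3)
62: right child of 46 (depth 2)
20: left child of 25 (depth 4)
53: left child of 62 (depth 3)
38: right child of 25 (depth 4)
21: right child of 20 (depth 5)
57: right child of 53 (depth 4)
7: left child of 18 (depth 3)
52: left child of 53 (depth 4)
28: left child of 38 (depth 5)
55: left child of 57 (depth 5)
66: right child of 62 (depth 3)
54: left child of 55 (depth 6)
9: right child of 7 (depth 4)
1: left child of 4 (depth 1)

Subtree rooted at 20 contains: 20, 21 — 2 nodes.

2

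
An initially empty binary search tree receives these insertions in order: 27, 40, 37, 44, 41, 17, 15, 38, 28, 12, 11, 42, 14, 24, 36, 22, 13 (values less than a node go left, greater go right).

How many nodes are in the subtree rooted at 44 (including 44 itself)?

3

27: root
40: right child of 27 (depth 1)
37: left child of 40 (depth 2)
44: right child of 40 (depth 2)
41: left child of 44 (depth 3)
17: left child of 27 (depth 1)
15: left child of 17 (depth 2)
38: right child of 37 (depth 3)
28: left child of 37 (depth 3)
12: left child of 15 (depth 3)
11: left child of 12 (depth 4)
42: right child of 41 (depth 4)
14: right child of 12 (depth 4)
24: right child of 17 (depth 2)
36: right child of 28 (depth 4)
22: left child of 24 (depth 3)
13: left child of 14 (depth 5)

Subtree rooted at 44 contains: 44, 41, 42 — 3 nodes.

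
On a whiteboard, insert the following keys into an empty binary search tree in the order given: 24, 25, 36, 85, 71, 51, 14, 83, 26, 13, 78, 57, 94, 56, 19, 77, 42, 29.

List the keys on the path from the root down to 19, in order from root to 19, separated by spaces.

24 14 19

24: root
25: right child of 24 (depth 1)
36: right child of 25 (depth 2)
85: right child of 36 (depth 3)
71: left child of 85 (depth 4)
51: left child of 71 (depth 5)
14: left child of 24 (depth 1)
83: right child of 71 (depth 5)
26: left child of 36 (depth 3)
13: left child of 14 (depth 2)
78: left child of 83 (depth 6)
57: right child of 51 (depth 6)
94: right child of 85 (depth 4)
56: left child of 57 (depth 7)
19: right child of 14 (depth 2)
77: left child of 78 (depth 7)
42: left child of 51 (depth 6)
29: right child of 26 (depth 4)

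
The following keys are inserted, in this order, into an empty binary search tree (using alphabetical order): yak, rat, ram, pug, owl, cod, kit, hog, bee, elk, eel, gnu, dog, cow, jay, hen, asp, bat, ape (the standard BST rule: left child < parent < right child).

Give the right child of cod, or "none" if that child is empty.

Insert yak: tree is empty, so yak becomes the root.
Insert rat: rat < yak → go left. Place as left child of yak.
Insert ram: ram < yak → go left; ram < rat → go left. Place as left child of rat.
Insert pug: pug < yak → go left; pug < rat → go left; pug < ram → go left. Place as left child of ram.
Insert owl: owl < yak → go left; owl < rat → go left; owl < ram → go left; owl < pug → go left. Place as left child of pug.
Insert cod: cod < yak → go left; cod < rat → go left; cod < ram → go left; cod < pug → go left; cod < owl → go left. Place as left child of owl.
Insert kit: kit < yak → go left; kit < rat → go left; kit < ram → go left; kit < pug → go left; kit < owl → go left; kit > cod → go right. Place as right child of cod.
Insert hog: hog < yak → go left; hog < rat → go left; hog < ram → go left; hog < pug → go left; hog < owl → go left; hog > cod → go right; hog < kit → go left. Place as left child of kit.
Insert bee: bee < yak → go left; bee < rat → go left; bee < ram → go left; bee < pug → go left; bee < owl → go left; bee < cod → go left. Place as left child of cod.
Insert elk: elk < yak → go left; elk < rat → go left; elk < ram → go left; elk < pug → go left; elk < owl → go left; elk > cod → go right; elk < kit → go left; elk < hog → go left. Place as left child of hog.
Insert eel: eel < yak → go left; eel < rat → go left; eel < ram → go left; eel < pug → go left; eel < owl → go left; eel > cod → go right; eel < kit → go left; eel < hog → go left; eel < elk → go left. Place as left child of elk.
Insert gnu: gnu < yak → go left; gnu < rat → go left; gnu < ram → go left; gnu < pug → go left; gnu < owl → go left; gnu > cod → go right; gnu < kit → go left; gnu < hog → go left; gnu > elk → go right. Place as right child of elk.
Insert dog: dog < yak → go left; dog < rat → go left; dog < ram → go left; dog < pug → go left; dog < owl → go left; dog > cod → go right; dog < kit → go left; dog < hog → go left; dog < elk → go left; dog < eel → go left. Place as left child of eel.
Insert cow: cow < yak → go left; cow < rat → go left; cow < ram → go left; cow < pug → go left; cow < owl → go left; cow > cod → go right; cow < kit → go left; cow < hog → go left; cow < elk → go left; cow < eel → go left; cow < dog → go left. Place as left child of dog.
Insert jay: jay < yak → go left; jay < rat → go left; jay < ram → go left; jay < pug → go left; jay < owl → go left; jay > cod → go right; jay < kit → go left; jay > hog → go right. Place as right child of hog.
Insert hen: hen < yak → go left; hen < rat → go left; hen < ram → go left; hen < pug → go left; hen < owl → go left; hen > cod → go right; hen < kit → go left; hen < hog → go left; hen > elk → go right; hen > gnu → go right. Place as right child of gnu.
Insert asp: asp < yak → go left; asp < rat → go left; asp < ram → go left; asp < pug → go left; asp < owl → go left; asp < cod → go left; asp < bee → go left. Place as left child of bee.
Insert bat: bat < yak → go left; bat < rat → go left; bat < ram → go left; bat < pug → go left; bat < owl → go left; bat < cod → go left; bat < bee → go left; bat > asp → go right. Place as right child of asp.
Insert ape: ape < yak → go left; ape < rat → go left; ape < ram → go left; ape < pug → go left; ape < owl → go left; ape < cod → go left; ape < bee → go left; ape < asp → go left. Place as left child of asp.

kit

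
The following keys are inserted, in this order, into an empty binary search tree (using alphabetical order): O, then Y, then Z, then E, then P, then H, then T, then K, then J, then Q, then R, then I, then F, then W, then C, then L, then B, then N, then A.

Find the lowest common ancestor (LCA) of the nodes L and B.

E

Resulting structure (node: left, right):
  O: L=E, R=Y
  Y: L=P, R=Z
  Z: L=–, R=–
  E: L=C, R=H
  P: L=–, R=T
  H: L=F, R=K
  T: L=Q, R=W
  K: L=J, R=L
  J: L=I, R=–
  Q: L=–, R=R
  R: L=–, R=–
  I: L=–, R=–
  F: L=–, R=–
  W: L=–, R=–
  C: L=B, R=–
  L: L=–, R=N
  B: L=A, R=–
  N: L=–, R=–
  A: L=–, R=–

Path to L: O → E → H → K → L
Path to B: O → E → C → B
The paths share a prefix ending at E, then split left and right.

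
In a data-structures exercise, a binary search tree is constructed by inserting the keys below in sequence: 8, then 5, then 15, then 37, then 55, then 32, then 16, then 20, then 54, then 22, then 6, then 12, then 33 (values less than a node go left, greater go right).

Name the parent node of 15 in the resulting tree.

8

Insert 8: tree is empty, so 8 becomes the root.
Insert 5: 5 < 8 → go left. Place as left child of 8.
Insert 15: 15 > 8 → go right. Place as right child of 8.
Insert 37: 37 > 8 → go right; 37 > 15 → go right. Place as right child of 15.
Insert 55: 55 > 8 → go right; 55 > 15 → go right; 55 > 37 → go right. Place as right child of 37.
Insert 32: 32 > 8 → go right; 32 > 15 → go right; 32 < 37 → go left. Place as left child of 37.
Insert 16: 16 > 8 → go right; 16 > 15 → go right; 16 < 37 → go left; 16 < 32 → go left. Place as left child of 32.
Insert 20: 20 > 8 → go right; 20 > 15 → go right; 20 < 37 → go left; 20 < 32 → go left; 20 > 16 → go right. Place as right child of 16.
Insert 54: 54 > 8 → go right; 54 > 15 → go right; 54 > 37 → go right; 54 < 55 → go left. Place as left child of 55.
Insert 22: 22 > 8 → go right; 22 > 15 → go right; 22 < 37 → go left; 22 < 32 → go left; 22 > 16 → go right; 22 > 20 → go right. Place as right child of 20.
Insert 6: 6 < 8 → go left; 6 > 5 → go right. Place as right child of 5.
Insert 12: 12 > 8 → go right; 12 < 15 → go left. Place as left child of 15.
Insert 33: 33 > 8 → go right; 33 > 15 → go right; 33 < 37 → go left; 33 > 32 → go right. Place as right child of 32.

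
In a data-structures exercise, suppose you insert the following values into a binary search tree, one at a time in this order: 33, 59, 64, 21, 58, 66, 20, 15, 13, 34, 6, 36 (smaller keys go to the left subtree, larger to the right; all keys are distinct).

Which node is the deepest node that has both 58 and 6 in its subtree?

33

Insert 33: tree is empty, so 33 becomes the root.
Insert 59: 59 > 33 → go right. Place as right child of 33.
Insert 64: 64 > 33 → go right; 64 > 59 → go right. Place as right child of 59.
Insert 21: 21 < 33 → go left. Place as left child of 33.
Insert 58: 58 > 33 → go right; 58 < 59 → go left. Place as left child of 59.
Insert 66: 66 > 33 → go right; 66 > 59 → go right; 66 > 64 → go right. Place as right child of 64.
Insert 20: 20 < 33 → go left; 20 < 21 → go left. Place as left child of 21.
Insert 15: 15 < 33 → go left; 15 < 21 → go left; 15 < 20 → go left. Place as left child of 20.
Insert 13: 13 < 33 → go left; 13 < 21 → go left; 13 < 20 → go left; 13 < 15 → go left. Place as left child of 15.
Insert 34: 34 > 33 → go right; 34 < 59 → go left; 34 < 58 → go left. Place as left child of 58.
Insert 6: 6 < 33 → go left; 6 < 21 → go left; 6 < 20 → go left; 6 < 15 → go left; 6 < 13 → go left. Place as left child of 13.
Insert 36: 36 > 33 → go right; 36 < 59 → go left; 36 < 58 → go left; 36 > 34 → go right. Place as right child of 34.

Path to 58: 33 → 59 → 58
Path to 6: 33 → 21 → 20 → 15 → 13 → 6
The paths share a prefix ending at 33, then split left and right.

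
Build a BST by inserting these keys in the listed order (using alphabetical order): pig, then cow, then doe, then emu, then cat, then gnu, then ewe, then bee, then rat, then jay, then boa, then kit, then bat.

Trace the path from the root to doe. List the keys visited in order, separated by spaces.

pig: root
cow: left child of pig (depth 1)
doe: right child of cow (depth 2)
emu: right child of doe (depth 3)
cat: left child of cow (depth 2)
gnu: right child of emu (depth 4)
ewe: left child of gnu (depth 5)
bee: left child of cat (depth 3)
rat: right child of pig (depth 1)
jay: right child of gnu (depth 5)
boa: right child of bee (depth 4)
kit: right child of jay (depth 6)
bat: left child of bee (depth 4)

pig cow doe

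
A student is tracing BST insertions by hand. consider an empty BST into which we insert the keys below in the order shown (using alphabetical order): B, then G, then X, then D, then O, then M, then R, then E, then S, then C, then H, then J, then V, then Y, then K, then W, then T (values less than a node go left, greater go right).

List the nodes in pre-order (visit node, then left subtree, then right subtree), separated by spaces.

B G D C E X O M H J K R S V T W Y

Insert B: tree is empty, so B becomes the root.
Insert G: G > B → go right. Place as right child of B.
Insert X: X > B → go right; X > G → go right. Place as right child of G.
Insert D: D > B → go right; D < G → go left. Place as left child of G.
Insert O: O > B → go right; O > G → go right; O < X → go left. Place as left child of X.
Insert M: M > B → go right; M > G → go right; M < X → go left; M < O → go left. Place as left child of O.
Insert R: R > B → go right; R > G → go right; R < X → go left; R > O → go right. Place as right child of O.
Insert E: E > B → go right; E < G → go left; E > D → go right. Place as right child of D.
Insert S: S > B → go right; S > G → go right; S < X → go left; S > O → go right; S > R → go right. Place as right child of R.
Insert C: C > B → go right; C < G → go left; C < D → go left. Place as left child of D.
Insert H: H > B → go right; H > G → go right; H < X → go left; H < O → go left; H < M → go left. Place as left child of M.
Insert J: J > B → go right; J > G → go right; J < X → go left; J < O → go left; J < M → go left; J > H → go right. Place as right child of H.
Insert V: V > B → go right; V > G → go right; V < X → go left; V > O → go right; V > R → go right; V > S → go right. Place as right child of S.
Insert Y: Y > B → go right; Y > G → go right; Y > X → go right. Place as right child of X.
Insert K: K > B → go right; K > G → go right; K < X → go left; K < O → go left; K < M → go left; K > H → go right; K > J → go right. Place as right child of J.
Insert W: W > B → go right; W > G → go right; W < X → go left; W > O → go right; W > R → go right; W > S → go right; W > V → go right. Place as right child of V.
Insert T: T > B → go right; T > G → go right; T < X → go left; T > O → go right; T > R → go right; T > S → go right; T < V → go left. Place as left child of V.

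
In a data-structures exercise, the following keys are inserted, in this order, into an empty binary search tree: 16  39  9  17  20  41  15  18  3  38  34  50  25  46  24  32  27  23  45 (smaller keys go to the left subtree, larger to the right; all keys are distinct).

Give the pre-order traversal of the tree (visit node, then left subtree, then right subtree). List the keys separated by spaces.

16 9 3 15 39 17 20 18 38 34 25 24 23 32 27 41 50 46 45

16: root
39: right child of 16 (depth 1)
9: left child of 16 (depth 1)
17: left child of 39 (depth 2)
20: right child of 17 (depth 3)
41: right child of 39 (depth 2)
15: right child of 9 (depth 2)
18: left child of 20 (depth 4)
3: left child of 9 (depth 2)
38: right child of 20 (depth 4)
34: left child of 38 (depth 5)
50: right child of 41 (depth 3)
25: left child of 34 (depth 6)
46: left child of 50 (depth 4)
24: left child of 25 (depth 7)
32: right child of 25 (depth 7)
27: left child of 32 (depth 8)
23: left child of 24 (depth 8)
45: left child of 46 (depth 5)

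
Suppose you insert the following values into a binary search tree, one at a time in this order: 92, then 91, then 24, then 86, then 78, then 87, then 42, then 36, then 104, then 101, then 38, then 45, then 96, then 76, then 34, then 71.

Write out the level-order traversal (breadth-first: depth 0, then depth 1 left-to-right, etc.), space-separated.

92: root
91: left child of 92 (depth 1)
24: left child of 91 (depth 2)
86: right child of 24 (depth 3)
78: left child of 86 (depth 4)
87: right child of 86 (depth 4)
42: left child of 78 (depth 5)
36: left child of 42 (depth 6)
104: right child of 92 (depth 1)
101: left child of 104 (depth 2)
38: right child of 36 (depth 7)
45: right child of 42 (depth 6)
96: left child of 101 (depth 3)
76: right child of 45 (depth 7)
34: left child of 36 (depth 7)
71: left child of 76 (depth 8)

92 91 104 24 101 86 96 78 87 42 36 45 34 38 76 71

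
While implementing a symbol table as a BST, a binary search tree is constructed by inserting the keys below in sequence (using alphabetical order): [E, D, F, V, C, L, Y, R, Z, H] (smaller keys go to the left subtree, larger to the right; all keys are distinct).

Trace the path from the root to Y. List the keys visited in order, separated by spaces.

E F V Y

Resulting structure (node: left, right):
  E: L=D, R=F
  D: L=C, R=–
  F: L=–, R=V
  V: L=L, R=Y
  C: L=–, R=–
  L: L=H, R=R
  Y: L=–, R=Z
  R: L=–, R=–
  Z: L=–, R=–
  H: L=–, R=–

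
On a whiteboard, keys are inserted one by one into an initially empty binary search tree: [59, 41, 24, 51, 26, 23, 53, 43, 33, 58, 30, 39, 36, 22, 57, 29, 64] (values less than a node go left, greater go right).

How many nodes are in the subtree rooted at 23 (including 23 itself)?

2

Resulting structure (node: left, right):
  59: L=41, R=64
  41: L=24, R=51
  24: L=23, R=26
  51: L=43, R=53
  26: L=–, R=33
  23: L=22, R=–
  53: L=–, R=58
  43: L=–, R=–
  33: L=30, R=39
  58: L=57, R=–
  30: L=29, R=–
  39: L=36, R=–
  36: L=–, R=–
  22: L=–, R=–
  57: L=–, R=–
  29: L=–, R=–
  64: L=–, R=–

Subtree rooted at 23 contains: 23, 22 — 2 nodes.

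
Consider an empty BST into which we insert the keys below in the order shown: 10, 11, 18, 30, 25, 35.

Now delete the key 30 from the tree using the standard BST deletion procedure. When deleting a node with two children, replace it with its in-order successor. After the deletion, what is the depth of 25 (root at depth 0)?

10: root
11: right child of 10 (depth 1)
18: right child of 11 (depth 2)
30: right child of 18 (depth 3)
25: left child of 30 (depth 4)
35: right child of 30 (depth 4)

Delete 30 (two children — replace with in-order successor).
After deletion, path to 25: 10 → 11 → 18 → 35 → 25.

4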